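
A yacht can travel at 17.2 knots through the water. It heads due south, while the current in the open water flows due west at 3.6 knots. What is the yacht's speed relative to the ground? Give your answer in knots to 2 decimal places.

17.57 knots

Taking east as x and north as y: velocity relative to the water = (0.000, -17.200) knots; the water relative to ground = (-3.600, 0.000) knots.
Velocity relative to ground = (0.000, -17.200) + (-3.600, 0.000) = (-3.600, -17.200) knots.
Speed = |(-3.600, -17.200)| = 17.573 knots.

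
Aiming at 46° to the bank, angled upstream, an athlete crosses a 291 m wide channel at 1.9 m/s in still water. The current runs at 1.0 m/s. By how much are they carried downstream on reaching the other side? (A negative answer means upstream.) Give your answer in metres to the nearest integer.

Perpendicular speed = 1.367 m/s; crossing time = 291 / 1.367 = 212.915 s.
Net downstream speed = -0.320 m/s.
Drift = -0.320 × 212.915 = -68.101 m (upstream).

-68 m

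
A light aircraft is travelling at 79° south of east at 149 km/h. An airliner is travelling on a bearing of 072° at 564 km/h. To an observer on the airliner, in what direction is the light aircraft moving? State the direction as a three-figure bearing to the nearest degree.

Taking east as x and north as y: light aircraft velocity = (28.431, -146.262) km/h; airliner velocity = (536.396, 174.286) km/h.
Velocity of light aircraft relative to airliner = (28.431, -146.262) − (536.396, 174.286) = (-507.965, -320.548) km/h.
Bearing = atan2(-507.97, -320.55) = 237.75° clockwise from north.

238°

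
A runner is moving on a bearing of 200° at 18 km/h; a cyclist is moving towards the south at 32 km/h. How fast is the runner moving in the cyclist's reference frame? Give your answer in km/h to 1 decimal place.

Taking east as x and north as y: runner velocity = (-6.156, -16.914) km/h; cyclist velocity = (0.000, -32.000) km/h.
Velocity of runner relative to cyclist = (-6.156, -16.914) − (0.000, -32.000) = (-6.156, 15.086) km/h.
Magnitude = |(-6.156, 15.086)| = 16.293 km/h.

16.3 km/h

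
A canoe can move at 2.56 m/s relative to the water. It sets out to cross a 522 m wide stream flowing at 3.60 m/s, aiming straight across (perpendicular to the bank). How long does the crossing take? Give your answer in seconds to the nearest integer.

204 s

The component of the canoe's velocity perpendicular to the bank is 2.56 m/s.
The current is parallel to the bank, so it does not affect the crossing time.
Time = 522 / 2.560 = 203.906 s.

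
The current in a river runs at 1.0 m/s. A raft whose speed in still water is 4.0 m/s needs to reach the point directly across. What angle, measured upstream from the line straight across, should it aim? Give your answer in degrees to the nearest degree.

To cancel the current, the upstream component of the raft's velocity must equal the flow: 4.0 sin θ = 1.0.
sin θ = 1.0 / 4.0 = 0.2500.
θ = arcsin(0.2500) = 14.478°.

14°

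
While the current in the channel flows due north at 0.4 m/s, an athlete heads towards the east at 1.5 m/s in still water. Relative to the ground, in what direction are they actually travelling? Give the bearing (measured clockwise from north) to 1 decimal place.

Taking east as x and north as y: velocity relative to the water = (1.500, 0.000) m/s; the water relative to ground = (0.000, 0.400) m/s.
Velocity relative to ground = (1.500, 0.000) + (0.000, 0.400) = (1.500, 0.400) m/s.
Bearing = atan2(1.50, 0.40) = 75.07° clockwise from north.

075.1°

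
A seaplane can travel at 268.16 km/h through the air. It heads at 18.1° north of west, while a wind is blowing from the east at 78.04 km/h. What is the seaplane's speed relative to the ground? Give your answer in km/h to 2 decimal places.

Taking east as x and north as y: velocity relative to the air = (-254.890, 83.311) km/h; the air relative to ground = (-78.040, 0.000) km/h.
Velocity relative to ground = (-254.890, 83.311) + (-78.040, 0.000) = (-332.930, 83.311) km/h.
Speed = |(-332.930, 83.311)| = 343.196 km/h.

343.20 km/h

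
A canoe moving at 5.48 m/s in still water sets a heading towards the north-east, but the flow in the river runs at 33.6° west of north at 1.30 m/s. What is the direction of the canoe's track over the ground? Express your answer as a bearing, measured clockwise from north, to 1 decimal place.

Taking east as x and north as y: velocity relative to the water = (3.875, 3.875) m/s; the water relative to ground = (-0.719, 1.083) m/s.
Velocity relative to ground = (3.875, 3.875) + (-0.719, 1.083) = (3.156, 4.958) m/s.
Bearing = atan2(3.16, 4.96) = 32.48° clockwise from north.

032.5°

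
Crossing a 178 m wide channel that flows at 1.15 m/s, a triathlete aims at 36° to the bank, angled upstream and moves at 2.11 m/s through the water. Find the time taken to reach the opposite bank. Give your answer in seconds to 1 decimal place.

The component of the triathlete's velocity perpendicular to the bank is 2.11 × sin 36° = 1.240 m/s.
The current is parallel to the bank, so it does not affect the crossing time.
Time = 178 / 1.240 = 143.522 s.

143.5 s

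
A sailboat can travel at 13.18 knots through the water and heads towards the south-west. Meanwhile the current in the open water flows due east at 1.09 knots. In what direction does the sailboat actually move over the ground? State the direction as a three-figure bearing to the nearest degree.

Taking east as x and north as y: velocity relative to the water = (-9.320, -9.320) knots; the water relative to ground = (1.090, 0.000) knots.
Velocity relative to ground = (-9.320, -9.320) + (1.090, 0.000) = (-8.230, -9.320) knots.
Bearing = atan2(-8.23, -9.32) = 221.45° clockwise from north.

221°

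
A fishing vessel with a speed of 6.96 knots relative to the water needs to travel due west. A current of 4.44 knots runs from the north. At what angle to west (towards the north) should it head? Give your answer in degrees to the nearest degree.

The current pushes perpendicular to the desired track; the heading must have a component into the current equal to 4.44 knots: 6.96 sin θ = 4.44.
sin θ = 0.6379, so θ = 39.638°.

40°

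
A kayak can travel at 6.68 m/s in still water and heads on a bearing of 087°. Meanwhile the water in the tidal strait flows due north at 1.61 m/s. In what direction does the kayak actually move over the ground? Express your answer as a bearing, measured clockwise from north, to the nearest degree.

074°

Taking east as x and north as y: velocity relative to the water = (6.671, 0.350) m/s; the water relative to ground = (0.000, 1.610) m/s.
Velocity relative to ground = (6.671, 0.350) + (0.000, 1.610) = (6.671, 1.960) m/s.
Bearing = atan2(6.67, 1.96) = 73.63° clockwise from north.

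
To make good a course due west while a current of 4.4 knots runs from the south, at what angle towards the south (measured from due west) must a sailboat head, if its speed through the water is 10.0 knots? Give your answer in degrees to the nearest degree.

26°

The current pushes perpendicular to the desired track; the heading must have a component into the current equal to 4.4 knots: 10.0 sin θ = 4.4.
sin θ = 0.4400, so θ = 26.104°.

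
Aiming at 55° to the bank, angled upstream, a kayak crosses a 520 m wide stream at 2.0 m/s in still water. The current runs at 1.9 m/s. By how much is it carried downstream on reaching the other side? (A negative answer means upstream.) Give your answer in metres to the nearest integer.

Perpendicular speed = 1.638 m/s; crossing time = 520 / 1.638 = 317.401 s.
Net downstream speed = 0.753 m/s.
Drift = 0.753 × 317.401 = 238.955 m (downstream).

239 m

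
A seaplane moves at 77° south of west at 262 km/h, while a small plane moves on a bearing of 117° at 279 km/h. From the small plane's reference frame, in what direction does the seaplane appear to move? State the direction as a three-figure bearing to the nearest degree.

Taking east as x and north as y: seaplane velocity = (-58.937, -255.285) km/h; small plane velocity = (248.591, -126.663) km/h.
Velocity of seaplane relative to small plane = (-58.937, -255.285) − (248.591, -126.663) = (-307.528, -128.622) km/h.
Bearing = atan2(-307.53, -128.62) = 247.30° clockwise from north.

247°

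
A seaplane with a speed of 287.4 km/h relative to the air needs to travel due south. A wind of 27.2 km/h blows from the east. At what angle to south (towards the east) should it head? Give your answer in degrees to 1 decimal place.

5.4°

The wind pushes perpendicular to the desired track; the heading must have a component into the wind equal to 27.2 km/h: 287.4 sin θ = 27.2.
sin θ = 0.0946, so θ = 5.431°.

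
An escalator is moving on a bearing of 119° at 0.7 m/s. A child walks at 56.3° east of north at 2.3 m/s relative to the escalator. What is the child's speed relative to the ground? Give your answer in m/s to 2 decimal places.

Taking east as x and north as y: escalator velocity = (0.612, -0.339) m/s; child velocity relative to escalator = (1.913, 1.276) m/s.
Velocity relative to ground = (0.612, -0.339) + (1.913, 1.276) = (2.526, 0.937) m/s.
Speed = |(2.526, 0.937)| = 2.694 m/s.

2.69 m/s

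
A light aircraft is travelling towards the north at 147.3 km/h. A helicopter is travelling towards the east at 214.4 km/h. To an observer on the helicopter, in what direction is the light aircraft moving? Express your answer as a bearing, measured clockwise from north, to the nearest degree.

Taking east as x and north as y: light aircraft velocity = (0.000, 147.300) km/h; helicopter velocity = (214.400, 0.000) km/h.
Velocity of light aircraft relative to helicopter = (0.000, 147.300) − (214.400, 0.000) = (-214.400, 147.300) km/h.
Bearing = atan2(-214.40, 147.30) = 304.49° clockwise from north.

304°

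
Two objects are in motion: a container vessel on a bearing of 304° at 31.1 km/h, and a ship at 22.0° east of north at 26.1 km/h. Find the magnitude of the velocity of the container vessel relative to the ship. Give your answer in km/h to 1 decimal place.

36.2 km/h

Taking east as x and north as y: container vessel velocity = (-25.783, 17.391) km/h; ship velocity = (9.777, 24.199) km/h.
Velocity of container vessel relative to ship = (-25.783, 17.391) − (9.777, 24.199) = (-35.560, -6.809) km/h.
Magnitude = |(-35.560, -6.809)| = 36.206 km/h.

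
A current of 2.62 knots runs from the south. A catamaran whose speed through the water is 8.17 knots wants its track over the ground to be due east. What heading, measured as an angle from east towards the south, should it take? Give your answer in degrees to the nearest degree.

The current pushes perpendicular to the desired track; the heading must have a component into the current equal to 2.62 knots: 8.17 sin θ = 2.62.
sin θ = 0.3207, so θ = 18.704°.

19°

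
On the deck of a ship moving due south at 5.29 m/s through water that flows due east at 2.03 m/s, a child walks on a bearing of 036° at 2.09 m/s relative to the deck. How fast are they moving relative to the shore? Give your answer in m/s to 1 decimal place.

In east/north components (m/s): child relative to ship = (1.228, 1.691); ship relative to water = (0.000, -5.290); water relative to ground = (2.030, 0.000).
Sum = (3.258, -3.599) m/s.
Speed = |(3.258, -3.599)| = 4.855 m/s.

4.9 m/s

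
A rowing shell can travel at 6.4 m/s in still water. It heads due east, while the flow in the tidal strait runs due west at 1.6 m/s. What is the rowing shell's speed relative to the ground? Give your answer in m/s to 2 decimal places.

4.80 m/s

Taking east as x and north as y: velocity relative to the water = (6.400, 0.000) m/s; the water relative to ground = (-1.600, 0.000) m/s.
Velocity relative to ground = (6.400, 0.000) + (-1.600, 0.000) = (4.800, 0.000) m/s.
Speed = |(4.800, 0.000)| = 4.800 m/s.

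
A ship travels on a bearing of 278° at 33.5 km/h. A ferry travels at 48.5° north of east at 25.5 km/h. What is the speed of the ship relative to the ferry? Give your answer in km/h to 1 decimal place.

Taking east as x and north as y: ship velocity = (-33.174, 4.662) km/h; ferry velocity = (16.897, 19.098) km/h.
Velocity of ship relative to ferry = (-33.174, 4.662) − (16.897, 19.098) = (-50.071, -14.436) km/h.
Magnitude = |(-50.071, -14.436)| = 52.110 km/h.

52.1 km/h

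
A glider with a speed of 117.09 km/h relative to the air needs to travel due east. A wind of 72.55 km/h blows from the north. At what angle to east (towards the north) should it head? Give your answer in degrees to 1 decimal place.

The wind pushes perpendicular to the desired track; the heading must have a component into the wind equal to 72.55 km/h: 117.09 sin θ = 72.55.
sin θ = 0.6196, so θ = 38.288°.

38.3°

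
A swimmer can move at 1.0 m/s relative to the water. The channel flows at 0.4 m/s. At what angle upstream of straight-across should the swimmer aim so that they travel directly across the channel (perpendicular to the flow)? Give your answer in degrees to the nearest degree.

To cancel the current, the upstream component of the swimmer's velocity must equal the flow: 1.0 sin θ = 0.4.
sin θ = 0.4 / 1.0 = 0.4000.
θ = arcsin(0.4000) = 23.578°.

24°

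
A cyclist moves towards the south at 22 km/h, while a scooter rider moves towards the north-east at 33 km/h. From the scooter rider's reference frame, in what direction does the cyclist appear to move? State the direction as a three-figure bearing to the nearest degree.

207°

Taking east as x and north as y: cyclist velocity = (0.000, -22.000) km/h; scooter rider velocity = (23.335, 23.335) km/h.
Velocity of cyclist relative to scooter rider = (0.000, -22.000) − (23.335, 23.335) = (-23.335, -45.335) km/h.
Bearing = atan2(-23.33, -45.33) = 207.24° clockwise from north.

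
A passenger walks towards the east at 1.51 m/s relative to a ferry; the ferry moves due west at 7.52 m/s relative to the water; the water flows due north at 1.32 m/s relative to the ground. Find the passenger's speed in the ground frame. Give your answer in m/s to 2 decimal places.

In east/north components (m/s): passenger relative to ferry = (1.510, 0.000); ferry relative to water = (-7.520, 0.000); water relative to ground = (0.000, 1.320).
Sum = (-6.010, 1.320) m/s.
Speed = |(-6.010, 1.320)| = 6.153 m/s.

6.15 m/s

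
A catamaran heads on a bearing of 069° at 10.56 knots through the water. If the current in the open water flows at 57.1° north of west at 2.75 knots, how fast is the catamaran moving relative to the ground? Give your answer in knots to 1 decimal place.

Taking east as x and north as y: velocity relative to the water = (9.859, 3.784) knots; the water relative to ground = (-1.494, 2.309) knots.
Velocity relative to ground = (9.859, 3.784) + (-1.494, 2.309) = (8.365, 6.093) knots.
Speed = |(8.365, 6.093)| = 10.349 knots.

10.3 knots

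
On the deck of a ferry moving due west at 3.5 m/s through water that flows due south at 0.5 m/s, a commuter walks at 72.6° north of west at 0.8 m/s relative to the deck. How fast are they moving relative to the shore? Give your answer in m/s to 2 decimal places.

3.75 m/s

In east/north components (m/s): commuter relative to ferry = (-0.239, 0.763); ferry relative to water = (-3.500, 0.000); water relative to ground = (0.000, -0.500).
Sum = (-3.739, 0.263) m/s.
Speed = |(-3.739, 0.263)| = 3.748 m/s.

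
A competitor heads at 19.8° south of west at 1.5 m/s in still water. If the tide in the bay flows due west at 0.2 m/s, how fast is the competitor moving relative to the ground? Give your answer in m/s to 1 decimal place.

Taking east as x and north as y: velocity relative to the water = (-1.411, -0.508) m/s; the water relative to ground = (-0.200, 0.000) m/s.
Velocity relative to ground = (-1.411, -0.508) + (-0.200, 0.000) = (-1.611, -0.508) m/s.
Speed = |(-1.611, -0.508)| = 1.690 m/s.

1.7 m/s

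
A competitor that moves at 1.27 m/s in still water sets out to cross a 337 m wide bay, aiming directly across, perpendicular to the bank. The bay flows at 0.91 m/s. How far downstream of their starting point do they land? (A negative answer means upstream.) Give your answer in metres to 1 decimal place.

Perpendicular speed = 1.270 m/s; crossing time = 337 / 1.270 = 265.354 s.
Net downstream speed = 0.910 m/s.
Drift = 0.910 × 265.354 = 241.472 m (downstream).

241.5 m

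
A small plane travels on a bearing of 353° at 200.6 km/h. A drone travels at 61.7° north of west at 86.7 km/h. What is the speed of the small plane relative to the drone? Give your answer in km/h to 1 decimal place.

123.9 km/h

Taking east as x and north as y: small plane velocity = (-24.447, 199.105) km/h; drone velocity = (-41.103, 76.337) km/h.
Velocity of small plane relative to drone = (-24.447, 199.105) − (-41.103, 76.337) = (16.656, 122.767) km/h.
Magnitude = |(16.656, 122.767)| = 123.892 km/h.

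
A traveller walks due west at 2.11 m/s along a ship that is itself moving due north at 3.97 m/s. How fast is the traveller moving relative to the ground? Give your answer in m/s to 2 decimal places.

Taking east as x and north as y: ship velocity = (0.000, 3.970) m/s; traveller velocity relative to ship = (-2.110, 0.000) m/s.
Velocity relative to ground = (0.000, 3.970) + (-2.110, 0.000) = (-2.110, 3.970) m/s.
Speed = |(-2.110, 3.970)| = 4.496 m/s.

4.50 m/s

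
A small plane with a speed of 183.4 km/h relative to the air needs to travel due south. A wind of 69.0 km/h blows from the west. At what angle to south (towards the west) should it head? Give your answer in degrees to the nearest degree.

The wind pushes perpendicular to the desired track; the heading must have a component into the wind equal to 69.0 km/h: 183.4 sin θ = 69.0.
sin θ = 0.3762, so θ = 22.100°.

22°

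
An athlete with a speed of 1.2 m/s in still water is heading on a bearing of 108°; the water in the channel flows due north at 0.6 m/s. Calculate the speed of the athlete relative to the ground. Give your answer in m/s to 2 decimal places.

Taking east as x and north as y: velocity relative to the water = (1.141, -0.371) m/s; the water relative to ground = (0.000, 0.600) m/s.
Velocity relative to ground = (1.141, -0.371) + (0.000, 0.600) = (1.141, 0.229) m/s.
Speed = |(1.141, 0.229)| = 1.164 m/s.

1.16 m/s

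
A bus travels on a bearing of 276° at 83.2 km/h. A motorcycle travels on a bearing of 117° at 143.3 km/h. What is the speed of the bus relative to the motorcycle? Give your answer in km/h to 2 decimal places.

222.98 km/h

Taking east as x and north as y: bus velocity = (-82.744, 8.697) km/h; motorcycle velocity = (127.681, -65.057) km/h.
Velocity of bus relative to motorcycle = (-82.744, 8.697) − (127.681, -65.057) = (-210.425, 73.754) km/h.
Magnitude = |(-210.425, 73.754)| = 222.976 km/h.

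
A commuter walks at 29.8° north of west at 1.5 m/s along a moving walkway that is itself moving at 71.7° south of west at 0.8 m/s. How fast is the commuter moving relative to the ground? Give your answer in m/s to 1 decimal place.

Taking east as x and north as y: moving walkway velocity = (-0.251, -0.760) m/s; commuter velocity relative to moving walkway = (-1.302, 0.745) m/s.
Velocity relative to ground = (-0.251, -0.760) + (-1.302, 0.745) = (-1.553, -0.014) m/s.
Speed = |(-1.553, -0.014)| = 1.553 m/s.

1.6 m/s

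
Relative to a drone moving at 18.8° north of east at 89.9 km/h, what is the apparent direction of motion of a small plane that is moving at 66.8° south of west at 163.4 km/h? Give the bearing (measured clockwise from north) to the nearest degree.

220°

Taking east as x and north as y: small plane velocity = (-64.370, -150.187) km/h; drone velocity = (85.104, 28.972) km/h.
Velocity of small plane relative to drone = (-64.370, -150.187) − (85.104, 28.972) = (-149.474, -179.158) km/h.
Bearing = atan2(-149.47, -179.16) = 219.84° clockwise from north.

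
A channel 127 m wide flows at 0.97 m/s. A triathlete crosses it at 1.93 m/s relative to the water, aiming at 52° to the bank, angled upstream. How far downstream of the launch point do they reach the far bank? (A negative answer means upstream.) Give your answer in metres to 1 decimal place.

Perpendicular speed = 1.521 m/s; crossing time = 127 / 1.521 = 83.505 s.
Net downstream speed = -0.218 m/s.
Drift = -0.218 × 83.505 = -18.223 m (upstream).

-18.2 m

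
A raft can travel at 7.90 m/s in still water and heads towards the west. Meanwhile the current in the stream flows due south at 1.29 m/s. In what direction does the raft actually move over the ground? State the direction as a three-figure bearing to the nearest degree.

Taking east as x and north as y: velocity relative to the water = (-7.900, 0.000) m/s; the water relative to ground = (0.000, -1.290) m/s.
Velocity relative to ground = (-7.900, 0.000) + (0.000, -1.290) = (-7.900, -1.290) m/s.
Bearing = atan2(-7.90, -1.29) = 260.73° clockwise from north.

261°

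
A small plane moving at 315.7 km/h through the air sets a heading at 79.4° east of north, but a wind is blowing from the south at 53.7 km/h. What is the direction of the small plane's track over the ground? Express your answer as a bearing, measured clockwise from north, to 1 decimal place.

070.2°

Taking east as x and north as y: velocity relative to the air = (310.313, 58.073) km/h; the air relative to ground = (0.000, 53.700) km/h.
Velocity relative to ground = (310.313, 58.073) + (0.000, 53.700) = (310.313, 111.773) km/h.
Bearing = atan2(310.31, 111.77) = 70.19° clockwise from north.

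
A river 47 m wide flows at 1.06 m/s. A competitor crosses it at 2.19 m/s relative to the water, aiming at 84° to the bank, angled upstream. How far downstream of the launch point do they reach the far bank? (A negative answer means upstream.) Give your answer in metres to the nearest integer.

18 m

Perpendicular speed = 2.178 m/s; crossing time = 47 / 2.178 = 21.579 s.
Net downstream speed = 0.831 m/s.
Drift = 0.831 × 21.579 = 17.934 m (downstream).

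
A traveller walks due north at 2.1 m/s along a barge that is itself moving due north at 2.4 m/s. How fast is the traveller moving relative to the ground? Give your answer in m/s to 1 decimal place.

Taking east as x and north as y: barge velocity = (0.000, 2.400) m/s; traveller velocity relative to barge = (0.000, 2.100) m/s.
Velocity relative to ground = (0.000, 2.400) + (0.000, 2.100) = (0.000, 4.500) m/s.
Speed = |(0.000, 4.500)| = 4.500 m/s.

4.5 m/s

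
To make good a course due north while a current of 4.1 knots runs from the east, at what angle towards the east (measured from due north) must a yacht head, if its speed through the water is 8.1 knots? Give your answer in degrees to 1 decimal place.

30.4°

The current pushes perpendicular to the desired track; the heading must have a component into the current equal to 4.1 knots: 8.1 sin θ = 4.1.
sin θ = 0.5062, so θ = 30.409°.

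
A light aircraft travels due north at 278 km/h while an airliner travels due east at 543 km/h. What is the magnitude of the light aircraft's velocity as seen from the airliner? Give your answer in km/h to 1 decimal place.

610.0 km/h

Taking east as x and north as y: light aircraft velocity = (0.000, 278.000) km/h; airliner velocity = (543.000, 0.000) km/h.
Velocity of light aircraft relative to airliner = (0.000, 278.000) − (543.000, 0.000) = (-543.000, 278.000) km/h.
Magnitude = |(-543.000, 278.000)| = 610.027 km/h.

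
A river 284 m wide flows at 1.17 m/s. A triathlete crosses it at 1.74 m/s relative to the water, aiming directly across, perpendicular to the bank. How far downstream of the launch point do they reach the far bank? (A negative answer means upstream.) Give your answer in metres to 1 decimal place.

Perpendicular speed = 1.740 m/s; crossing time = 284 / 1.740 = 163.218 s.
Net downstream speed = 1.170 m/s.
Drift = 1.170 × 163.218 = 190.966 m (downstream).

191.0 m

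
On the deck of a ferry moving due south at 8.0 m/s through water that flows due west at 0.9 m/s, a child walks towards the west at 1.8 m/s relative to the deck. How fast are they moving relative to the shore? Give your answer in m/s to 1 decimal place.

In east/north components (m/s): child relative to ferry = (-1.800, 0.000); ferry relative to water = (0.000, -8.000); water relative to ground = (-0.900, 0.000).
Sum = (-2.700, -8.000) m/s.
Speed = |(-2.700, -8.000)| = 8.443 m/s.

8.4 m/s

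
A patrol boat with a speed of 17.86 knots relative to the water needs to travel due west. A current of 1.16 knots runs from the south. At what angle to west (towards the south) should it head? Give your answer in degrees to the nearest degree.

The current pushes perpendicular to the desired track; the heading must have a component into the current equal to 1.16 knots: 17.86 sin θ = 1.16.
sin θ = 0.0649, so θ = 3.724°.

4°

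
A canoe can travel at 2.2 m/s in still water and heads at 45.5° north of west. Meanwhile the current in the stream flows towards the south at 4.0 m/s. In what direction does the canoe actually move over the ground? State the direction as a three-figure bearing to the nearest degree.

212°

Taking east as x and north as y: velocity relative to the water = (-1.542, 1.569) m/s; the water relative to ground = (0.000, -4.000) m/s.
Velocity relative to ground = (-1.542, 1.569) + (0.000, -4.000) = (-1.542, -2.431) m/s.
Bearing = atan2(-1.54, -2.43) = 212.39° clockwise from north.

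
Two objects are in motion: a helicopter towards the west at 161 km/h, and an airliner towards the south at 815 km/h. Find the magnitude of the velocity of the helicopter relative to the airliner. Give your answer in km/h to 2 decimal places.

830.75 km/h

Taking east as x and north as y: helicopter velocity = (-161.000, 0.000) km/h; airliner velocity = (0.000, -815.000) km/h.
Velocity of helicopter relative to airliner = (-161.000, 0.000) − (0.000, -815.000) = (-161.000, 815.000) km/h.
Magnitude = |(-161.000, 815.000)| = 830.750 km/h.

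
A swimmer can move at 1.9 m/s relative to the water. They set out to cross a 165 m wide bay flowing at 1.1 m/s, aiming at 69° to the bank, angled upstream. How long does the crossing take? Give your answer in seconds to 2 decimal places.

93.02 s

The component of the swimmer's velocity perpendicular to the bank is 1.9 × sin 69° = 1.774 m/s.
The current is parallel to the bank, so it does not affect the crossing time.
Time = 165 / 1.774 = 93.020 s.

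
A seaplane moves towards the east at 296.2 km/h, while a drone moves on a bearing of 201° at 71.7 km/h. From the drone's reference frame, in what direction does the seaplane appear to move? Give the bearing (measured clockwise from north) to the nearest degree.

Taking east as x and north as y: seaplane velocity = (296.200, 0.000) km/h; drone velocity = (-25.695, -66.938) km/h.
Velocity of seaplane relative to drone = (296.200, 0.000) − (-25.695, -66.938) = (321.895, 66.938) km/h.
Bearing = atan2(321.89, 66.94) = 78.25° clockwise from north.

078°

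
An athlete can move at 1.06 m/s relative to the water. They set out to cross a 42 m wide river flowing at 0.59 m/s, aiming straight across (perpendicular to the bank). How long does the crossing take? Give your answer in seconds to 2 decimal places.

The component of the athlete's velocity perpendicular to the bank is 1.06 m/s.
The current is parallel to the bank, so it does not affect the crossing time.
Time = 42 / 1.060 = 39.623 s.

39.62 s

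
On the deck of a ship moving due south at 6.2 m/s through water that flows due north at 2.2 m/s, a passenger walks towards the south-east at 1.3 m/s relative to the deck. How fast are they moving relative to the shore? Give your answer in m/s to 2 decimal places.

5.00 m/s

In east/north components (m/s): passenger relative to ship = (0.919, -0.919); ship relative to water = (0.000, -6.200); water relative to ground = (0.000, 2.200).
Sum = (0.919, -4.919) m/s.
Speed = |(0.919, -4.919)| = 5.004 m/s.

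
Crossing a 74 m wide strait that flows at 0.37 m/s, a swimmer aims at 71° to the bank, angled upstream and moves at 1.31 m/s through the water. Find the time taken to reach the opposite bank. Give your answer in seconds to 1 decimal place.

The component of the swimmer's velocity perpendicular to the bank is 1.31 × sin 71° = 1.239 m/s.
Only the cross-stream component determines the crossing time; the current contributes nothing perpendicular to the bank.
Time = 74 / 1.239 = 59.743 s.

59.7 s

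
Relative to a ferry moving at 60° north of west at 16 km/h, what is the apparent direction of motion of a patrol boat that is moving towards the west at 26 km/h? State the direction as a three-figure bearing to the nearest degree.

Taking east as x and north as y: patrol boat velocity = (-26.000, 0.000) km/h; ferry velocity = (-8.000, 13.856) km/h.
Velocity of patrol boat relative to ferry = (-26.000, 0.000) − (-8.000, 13.856) = (-18.000, -13.856) km/h.
Bearing = atan2(-18.00, -13.86) = 232.41° clockwise from north.

232°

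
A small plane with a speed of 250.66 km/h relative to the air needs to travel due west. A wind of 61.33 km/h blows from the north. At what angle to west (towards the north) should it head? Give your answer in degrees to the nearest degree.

The wind pushes perpendicular to the desired track; the heading must have a component into the wind equal to 61.33 km/h: 250.66 sin θ = 61.33.
sin θ = 0.2447, so θ = 14.163°.

14°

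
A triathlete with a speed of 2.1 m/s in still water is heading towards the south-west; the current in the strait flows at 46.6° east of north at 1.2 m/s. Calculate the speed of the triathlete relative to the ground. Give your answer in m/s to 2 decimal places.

Taking east as x and north as y: velocity relative to the water = (-1.485, -1.485) m/s; the water relative to ground = (0.872, 0.825) m/s.
Velocity relative to ground = (-1.485, -1.485) + (0.872, 0.825) = (-0.613, -0.660) m/s.
Speed = |(-0.613, -0.660)| = 0.901 m/s.

0.90 m/s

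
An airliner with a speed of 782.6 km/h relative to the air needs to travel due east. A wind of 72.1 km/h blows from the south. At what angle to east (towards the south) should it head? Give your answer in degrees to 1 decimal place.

The wind pushes perpendicular to the desired track; the heading must have a component into the wind equal to 72.1 km/h: 782.6 sin θ = 72.1.
sin θ = 0.0921, so θ = 5.286°.

5.3°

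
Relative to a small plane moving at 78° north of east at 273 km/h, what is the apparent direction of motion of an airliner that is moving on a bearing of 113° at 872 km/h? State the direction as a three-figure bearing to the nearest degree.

Taking east as x and north as y: airliner velocity = (802.680, -340.718) km/h; small plane velocity = (56.760, 267.034) km/h.
Velocity of airliner relative to small plane = (802.680, -340.718) − (56.760, 267.034) = (745.920, -607.752) km/h.
Bearing = atan2(745.92, -607.75) = 129.17° clockwise from north.

129°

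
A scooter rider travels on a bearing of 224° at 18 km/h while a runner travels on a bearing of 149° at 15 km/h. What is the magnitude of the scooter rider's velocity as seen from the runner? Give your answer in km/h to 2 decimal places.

20.23 km/h

Taking east as x and north as y: scooter rider velocity = (-12.504, -12.948) km/h; runner velocity = (7.726, -12.858) km/h.
Velocity of scooter rider relative to runner = (-12.504, -12.948) − (7.726, -12.858) = (-20.229, -0.091) km/h.
Magnitude = |(-20.229, -0.091)| = 20.230 km/h.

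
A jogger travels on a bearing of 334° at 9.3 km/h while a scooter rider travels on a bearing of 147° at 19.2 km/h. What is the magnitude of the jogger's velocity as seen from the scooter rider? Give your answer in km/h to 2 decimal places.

Taking east as x and north as y: jogger velocity = (-4.077, 8.359) km/h; scooter rider velocity = (10.457, -16.102) km/h.
Velocity of jogger relative to scooter rider = (-4.077, 8.359) − (10.457, -16.102) = (-14.534, 24.461) km/h.
Magnitude = |(-14.534, 24.461)| = 28.453 km/h.

28.45 km/h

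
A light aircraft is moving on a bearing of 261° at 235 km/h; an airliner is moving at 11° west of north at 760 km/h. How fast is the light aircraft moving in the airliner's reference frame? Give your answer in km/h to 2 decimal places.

Taking east as x and north as y: light aircraft velocity = (-232.107, -36.762) km/h; airliner velocity = (-145.015, 746.037) km/h.
Velocity of light aircraft relative to airliner = (-232.107, -36.762) − (-145.015, 746.037) = (-87.092, -782.799) km/h.
Magnitude = |(-87.092, -782.799)| = 787.629 km/h.

787.63 km/h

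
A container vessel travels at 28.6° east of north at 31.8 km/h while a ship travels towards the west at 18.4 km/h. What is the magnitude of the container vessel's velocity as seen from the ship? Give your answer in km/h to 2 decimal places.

43.70 km/h

Taking east as x and north as y: container vessel velocity = (15.222, 27.920) km/h; ship velocity = (-18.400, 0.000) km/h.
Velocity of container vessel relative to ship = (15.222, 27.920) − (-18.400, 0.000) = (33.622, 27.920) km/h.
Magnitude = |(33.622, 27.920)| = 43.703 km/h.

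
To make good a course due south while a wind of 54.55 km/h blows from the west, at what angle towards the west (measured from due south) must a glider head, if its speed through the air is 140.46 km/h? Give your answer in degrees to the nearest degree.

23°

The wind pushes perpendicular to the desired track; the heading must have a component into the wind equal to 54.55 km/h: 140.46 sin θ = 54.55.
sin θ = 0.3884, so θ = 22.853°.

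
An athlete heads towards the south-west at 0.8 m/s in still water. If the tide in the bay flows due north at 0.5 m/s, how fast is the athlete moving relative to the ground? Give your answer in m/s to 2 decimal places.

0.57 m/s

Taking east as x and north as y: velocity relative to the water = (-0.566, -0.566) m/s; the water relative to ground = (0.000, 0.500) m/s.
Velocity relative to ground = (-0.566, -0.566) + (0.000, 0.500) = (-0.566, -0.066) m/s.
Speed = |(-0.566, -0.066)| = 0.569 m/s.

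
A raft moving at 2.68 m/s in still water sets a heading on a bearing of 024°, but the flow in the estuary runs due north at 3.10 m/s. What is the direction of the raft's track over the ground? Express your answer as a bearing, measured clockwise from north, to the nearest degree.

Taking east as x and north as y: velocity relative to the water = (1.090, 2.448) m/s; the water relative to ground = (0.000, 3.100) m/s.
Velocity relative to ground = (1.090, 2.448) + (0.000, 3.100) = (1.090, 5.548) m/s.
Bearing = atan2(1.09, 5.55) = 11.12° clockwise from north.

011°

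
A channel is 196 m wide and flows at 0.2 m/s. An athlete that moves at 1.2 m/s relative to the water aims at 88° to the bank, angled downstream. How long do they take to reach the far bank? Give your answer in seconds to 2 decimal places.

163.43 s

The component of the athlete's velocity perpendicular to the bank is 1.2 × sin 88° = 1.199 m/s.
Only the cross-stream component determines the crossing time; the current contributes nothing perpendicular to the bank.
Time = 196 / 1.199 = 163.433 s.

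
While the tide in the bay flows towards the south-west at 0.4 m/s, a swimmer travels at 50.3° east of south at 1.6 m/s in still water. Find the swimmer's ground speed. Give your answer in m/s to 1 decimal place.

1.6 m/s

Taking east as x and north as y: velocity relative to the water = (1.231, -1.022) m/s; the water relative to ground = (-0.283, -0.283) m/s.
Velocity relative to ground = (1.231, -1.022) + (-0.283, -0.283) = (0.948, -1.305) m/s.
Speed = |(0.948, -1.305)| = 1.613 m/s.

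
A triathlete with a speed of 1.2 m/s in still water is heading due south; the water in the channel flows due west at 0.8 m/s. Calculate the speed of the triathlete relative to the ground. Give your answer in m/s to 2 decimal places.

1.44 m/s

Taking east as x and north as y: velocity relative to the water = (0.000, -1.200) m/s; the water relative to ground = (-0.800, 0.000) m/s.
Velocity relative to ground = (0.000, -1.200) + (-0.800, 0.000) = (-0.800, -1.200) m/s.
Speed = |(-0.800, -1.200)| = 1.442 m/s.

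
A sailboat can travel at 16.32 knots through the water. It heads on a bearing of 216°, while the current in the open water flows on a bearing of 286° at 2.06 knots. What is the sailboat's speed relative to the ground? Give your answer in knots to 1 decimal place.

Taking east as x and north as y: velocity relative to the water = (-9.593, -13.203) knots; the water relative to ground = (-1.980, 0.568) knots.
Velocity relative to ground = (-9.593, -13.203) + (-1.980, 0.568) = (-11.573, -12.635) knots.
Speed = |(-11.573, -12.635)| = 17.134 knots.

17.1 knots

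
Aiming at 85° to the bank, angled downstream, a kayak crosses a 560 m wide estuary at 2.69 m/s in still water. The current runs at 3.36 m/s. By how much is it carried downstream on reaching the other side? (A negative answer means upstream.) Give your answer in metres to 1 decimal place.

751.1 m

Perpendicular speed = 2.680 m/s; crossing time = 560 / 2.680 = 208.974 s.
Net downstream speed = 3.594 m/s.
Drift = 3.594 × 208.974 = 751.145 m (downstream).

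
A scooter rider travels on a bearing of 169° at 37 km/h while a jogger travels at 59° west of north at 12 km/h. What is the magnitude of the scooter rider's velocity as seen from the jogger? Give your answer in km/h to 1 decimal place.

45.9 km/h

Taking east as x and north as y: scooter rider velocity = (7.060, -36.320) km/h; jogger velocity = (-10.286, 6.180) km/h.
Velocity of scooter rider relative to jogger = (7.060, -36.320) − (-10.286, 6.180) = (17.346, -42.501) km/h.
Magnitude = |(17.346, -42.501)| = 45.904 km/h.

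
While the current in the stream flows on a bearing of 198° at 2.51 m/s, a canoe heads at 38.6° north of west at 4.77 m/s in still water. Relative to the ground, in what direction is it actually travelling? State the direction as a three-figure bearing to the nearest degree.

Taking east as x and north as y: velocity relative to the water = (-3.728, 2.976) m/s; the water relative to ground = (-0.776, -2.387) m/s.
Velocity relative to ground = (-3.728, 2.976) + (-0.776, -2.387) = (-4.503, 0.589) m/s.
Bearing = atan2(-4.50, 0.59) = 277.45° clockwise from north.

277°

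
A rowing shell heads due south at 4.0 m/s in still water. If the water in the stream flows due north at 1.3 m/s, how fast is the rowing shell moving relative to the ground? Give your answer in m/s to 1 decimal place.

2.7 m/s

Taking east as x and north as y: velocity relative to the water = (0.000, -4.000) m/s; the water relative to ground = (0.000, 1.300) m/s.
Velocity relative to ground = (0.000, -4.000) + (0.000, 1.300) = (0.000, -2.700) m/s.
Speed = |(0.000, -2.700)| = 2.700 m/s.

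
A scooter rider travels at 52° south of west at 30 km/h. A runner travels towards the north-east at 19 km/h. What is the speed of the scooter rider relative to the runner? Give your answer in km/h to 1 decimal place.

Taking east as x and north as y: scooter rider velocity = (-18.470, -23.640) km/h; runner velocity = (13.435, 13.435) km/h.
Velocity of scooter rider relative to runner = (-18.470, -23.640) − (13.435, 13.435) = (-31.905, -37.075) km/h.
Magnitude = |(-31.905, -37.075)| = 48.913 km/h.

48.9 km/h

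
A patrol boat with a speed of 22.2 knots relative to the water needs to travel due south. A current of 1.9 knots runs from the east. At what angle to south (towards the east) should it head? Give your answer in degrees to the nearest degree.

The current pushes perpendicular to the desired track; the heading must have a component into the current equal to 1.9 knots: 22.2 sin θ = 1.9.
sin θ = 0.0856, so θ = 4.910°.

5°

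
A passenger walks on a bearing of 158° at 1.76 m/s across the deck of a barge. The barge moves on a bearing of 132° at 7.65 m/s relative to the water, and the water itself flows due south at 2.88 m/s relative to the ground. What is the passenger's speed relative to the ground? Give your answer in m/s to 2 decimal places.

11.53 m/s

In east/north components (m/s): passenger relative to barge = (0.659, -1.632); barge relative to water = (5.685, -5.119); water relative to ground = (0.000, -2.880).
Sum = (6.344, -9.631) m/s.
Speed = |(6.344, -9.631)| = 11.533 m/s.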